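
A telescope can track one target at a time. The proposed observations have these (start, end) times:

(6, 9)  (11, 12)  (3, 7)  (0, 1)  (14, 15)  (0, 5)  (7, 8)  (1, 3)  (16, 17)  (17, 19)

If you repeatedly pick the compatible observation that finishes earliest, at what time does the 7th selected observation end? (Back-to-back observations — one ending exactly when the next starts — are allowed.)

17

By end time: (0,1), (1,3), (0,5), (3,7), (7,8), (6,9), (11,12), (14,15), (16,17), (17,19).
Pick (0,1); next start ≥ 1 → (1,3); next start ≥ 3 → (3,7); next start ≥ 7 → (7,8); next start ≥ 8 → (11,12); next start ≥ 12 → (14,15); next start ≥ 15 → (16,17); next start ≥ 17 → (17,19).
Selected: (0,1) (1,3) (3,7) (7,8) (11,12) (14,15) (16,17) (17,19)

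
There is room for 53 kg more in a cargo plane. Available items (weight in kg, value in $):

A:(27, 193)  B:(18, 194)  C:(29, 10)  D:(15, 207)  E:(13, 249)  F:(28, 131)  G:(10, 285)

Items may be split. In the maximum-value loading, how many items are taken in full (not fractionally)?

Ratios (sorted): G 28.50, E 19.15, D 13.80, B 10.78, A 7.15, F 4.68, C 0.34
take G (10 @ 285); take E (13 @ 249); take D (15 @ 207); take 15/18 of B → 161.67. Capacity used 53/53.
3 item(s) taken whole; one partial (take 15/18 of B).

3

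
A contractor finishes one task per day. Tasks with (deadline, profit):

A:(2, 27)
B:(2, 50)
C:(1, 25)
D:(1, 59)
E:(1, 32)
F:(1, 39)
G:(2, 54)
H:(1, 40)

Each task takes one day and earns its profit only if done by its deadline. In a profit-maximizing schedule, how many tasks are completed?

Sort by profit descending; place each in the latest free slot ≤ its deadline.
By profit: D(d1,59), G(d2,54), B(d2,50), H(d1,40), F(d1,39), E(d1,32), A(d2,27), C(d1,25)
D→slot 1; G→slot 2; B skipped; H skipped; F skipped; E skipped; A skipped; C skipped.
2 of 8 scheduled.

2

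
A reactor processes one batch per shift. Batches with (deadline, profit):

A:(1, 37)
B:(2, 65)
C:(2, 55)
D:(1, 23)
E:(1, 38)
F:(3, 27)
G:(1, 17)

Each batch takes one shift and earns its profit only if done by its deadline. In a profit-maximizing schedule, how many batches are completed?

Sort by profit descending; place each in the latest free slot ≤ its deadline.
Profit order: B=65 C=55 E=38 A=37 F=27 D=23 G=17
Assign: B→slot 2, C→slot 1, E skipped, A skipped, F→slot 3, D skipped, G skipped.
Slots: [1:C] [2:B] [3:F]
3 of 7 scheduled.

3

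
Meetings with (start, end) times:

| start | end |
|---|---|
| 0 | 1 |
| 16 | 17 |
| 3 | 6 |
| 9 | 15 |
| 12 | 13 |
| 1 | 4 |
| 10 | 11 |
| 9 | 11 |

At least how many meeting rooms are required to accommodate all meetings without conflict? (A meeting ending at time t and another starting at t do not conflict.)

The answer is the maximum number of intervals overlapping at any instant.
Events (time:±→running): 0:+→1 1:-→0 1:+→1 3:+→2 4:-→1 6:-→0 9:+→1 9:+→2 10:+→3 … peak 3.

3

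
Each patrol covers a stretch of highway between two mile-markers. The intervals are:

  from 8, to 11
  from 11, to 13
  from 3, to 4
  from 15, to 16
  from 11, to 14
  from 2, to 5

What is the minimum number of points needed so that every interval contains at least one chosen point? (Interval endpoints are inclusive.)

Sorted: [3,4] [2,5] [8,11] [11,13] [11,14] [15,16]
{[3,4],[2,5]} hit by 4; {[8,11],[11,13],[11,14]} hit by 11; {[15,16]} hit by 16.
Points: 4, 11, 16 (3 total).

3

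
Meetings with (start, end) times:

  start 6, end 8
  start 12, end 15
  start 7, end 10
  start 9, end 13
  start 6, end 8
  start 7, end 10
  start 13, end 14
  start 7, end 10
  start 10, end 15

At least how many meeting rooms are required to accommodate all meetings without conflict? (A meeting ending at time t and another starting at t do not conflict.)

5

starts: [6, 6, 7, 7, 7, 9, 10, 12, 13]
ends:   [8, 8, 10, 10, 10, 13, 14, 15, 15]
s6→1 s6→2 s7→3 s7→4 s7→5  — peak 5.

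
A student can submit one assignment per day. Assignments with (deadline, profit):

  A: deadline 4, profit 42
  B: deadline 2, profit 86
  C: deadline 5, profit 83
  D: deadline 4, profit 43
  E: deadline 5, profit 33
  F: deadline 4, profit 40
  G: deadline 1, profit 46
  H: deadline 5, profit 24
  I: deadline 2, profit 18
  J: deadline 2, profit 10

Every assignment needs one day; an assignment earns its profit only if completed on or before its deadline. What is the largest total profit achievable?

By profit: B(d2,86), C(d5,83), G(d1,46), D(d4,43), A(d4,42), F(d4,40), E(d5,33), H(d5,24), I(d2,18), J(d2,10)
B→slot 2; C→slot 5; G→slot 1; D→slot 4; A→slot 3; F skipped; E skipped; H skipped; I skipped; J skipped.
Profit = 46 + 86 + 42 + 43 + 83 = 300

300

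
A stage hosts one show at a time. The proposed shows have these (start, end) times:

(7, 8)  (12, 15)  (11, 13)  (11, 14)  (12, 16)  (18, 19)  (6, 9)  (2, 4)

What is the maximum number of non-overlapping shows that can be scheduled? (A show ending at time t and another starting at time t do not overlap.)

Greedy by earliest finish: after sorting by end time, pick each interval compatible with the last pick.
By end time: (2,4), (7,8), (6,9), (11,13), (11,14), (12,15), (12,16), (18,19).
Pick (2,4); next start ≥ 4 → (7,8); next start ≥ 8 → (11,13); next start ≥ 13 → (18,19).
Selected 4 shows.

4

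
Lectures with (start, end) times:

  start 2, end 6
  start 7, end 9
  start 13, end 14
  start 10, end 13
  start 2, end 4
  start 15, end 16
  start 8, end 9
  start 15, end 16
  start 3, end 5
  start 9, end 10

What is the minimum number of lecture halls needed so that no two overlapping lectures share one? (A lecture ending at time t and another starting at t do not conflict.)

The answer is the maximum number of intervals overlapping at any instant.
Events (time:±→running): 2:+→1 2:+→2 3:+→3 … peak 3.

3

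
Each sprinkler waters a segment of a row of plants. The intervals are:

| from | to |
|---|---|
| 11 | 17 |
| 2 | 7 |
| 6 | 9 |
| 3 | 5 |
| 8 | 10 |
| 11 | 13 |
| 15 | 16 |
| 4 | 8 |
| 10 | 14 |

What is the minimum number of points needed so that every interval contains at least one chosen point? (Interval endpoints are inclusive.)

Sort by right endpoint; whenever an interval is uncovered, place a point at its right end.
By right end: [3,5]  [2,7]  [4,8]  [6,9]  [8,10]  [11,13]  [10,14]  [15,16]  [11,17]
[3,5] uncovered → point at 5; [6,9] uncovered → point at 9; [11,13] uncovered → point at 13; [15,16] uncovered → point at 16.
Points: 5, 9, 13, 16 (4 total).

4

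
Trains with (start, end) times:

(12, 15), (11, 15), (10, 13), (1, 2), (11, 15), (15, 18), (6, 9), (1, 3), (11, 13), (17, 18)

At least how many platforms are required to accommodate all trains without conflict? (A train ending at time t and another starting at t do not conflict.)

5

starts: [1, 1, 6, 10, 11, 11, 11, 12, 15, 17]
ends:   [2, 3, 9, 13, 13, 15, 15, 15, 18, 18]
s1→1 s1→2 e2→1 e3→0 s6→1 e9→0 s10→1 s11→2 s11→3 s11→4 s12→5  — peak 5.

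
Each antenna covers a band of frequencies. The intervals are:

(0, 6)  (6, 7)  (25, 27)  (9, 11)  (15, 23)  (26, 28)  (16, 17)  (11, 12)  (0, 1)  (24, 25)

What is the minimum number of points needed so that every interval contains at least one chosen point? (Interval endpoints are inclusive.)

6

By right end: [0,1]  [0,6]  [6,7]  [9,11]  [11,12]  [16,17]  [15,23]  [24,25]  [25,27]  [26,28]
[0,1] uncovered → point at 1; [6,7] uncovered → point at 7; [9,11] uncovered → point at 11; [16,17] uncovered → point at 17; [24,25] uncovered → point at 25; [26,28] uncovered → point at 28.
Points: 1, 7, 11, 17, 25, 28 (6 total).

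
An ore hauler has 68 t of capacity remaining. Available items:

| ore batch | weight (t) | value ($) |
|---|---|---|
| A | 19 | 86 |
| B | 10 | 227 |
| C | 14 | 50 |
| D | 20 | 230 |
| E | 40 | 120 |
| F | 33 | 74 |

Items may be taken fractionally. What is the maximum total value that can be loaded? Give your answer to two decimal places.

Order: B (227/10=22.70) > D (230/20=11.50) > A (86/19=4.53) > C (50/14=3.57) > E (120/40=3.00) > F (74/33=2.24)
Fill: take B (10 @ 227) → take D (20 @ 230) → take A (19 @ 86) → take C (14 @ 50) → take 5/40 of E → 15.00; 68/68 used.
Total value = 608.00

608.00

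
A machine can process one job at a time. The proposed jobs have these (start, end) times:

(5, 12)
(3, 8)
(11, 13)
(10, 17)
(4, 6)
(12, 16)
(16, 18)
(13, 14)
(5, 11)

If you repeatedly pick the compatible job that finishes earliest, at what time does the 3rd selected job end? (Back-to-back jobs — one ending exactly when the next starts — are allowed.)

14

Sorted by end: (4,6)  (3,8)  (5,11)  (5,12)  (11,13)  (13,14)  (12,16)  (10,17)  (16,18)
take (4,6); skip (5,11); take (11,13); take (13,14); skip (10,17); take (16,18).
Selected: (4,6) (11,13) (13,14) (16,18)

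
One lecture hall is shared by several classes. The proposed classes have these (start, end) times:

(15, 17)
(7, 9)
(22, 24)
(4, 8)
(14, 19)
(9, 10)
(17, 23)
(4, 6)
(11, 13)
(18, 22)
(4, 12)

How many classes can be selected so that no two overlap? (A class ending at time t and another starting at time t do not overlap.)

7

Sorted by end: (4,6)  (4,8)  (7,9)  (9,10)  (4,12)  (11,13)  (15,17)  (14,19)  (18,22)  (17,23)  (22,24)
take (4,6); skip (4,8); take (7,9); take (9,10); take (11,13); take (15,17); take (18,22); take (22,24).
Selected 7 classes.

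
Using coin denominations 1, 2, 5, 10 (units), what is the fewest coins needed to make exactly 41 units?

Greedy: take as many of the largest coin as possible, then repeat with the remainder.
41 − 4×10→1 − 1×1→0
Total coins = 4 + 1 = 5

5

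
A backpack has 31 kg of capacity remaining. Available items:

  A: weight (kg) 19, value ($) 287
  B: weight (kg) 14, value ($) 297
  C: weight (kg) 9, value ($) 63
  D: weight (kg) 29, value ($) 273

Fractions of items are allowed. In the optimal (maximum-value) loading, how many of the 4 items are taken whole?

Ratios (sorted): B 21.21, A 15.11, D 9.41, C 7.00
take B (14 @ 297); take 17/19 of A → 256.79. Capacity used 31/31.
1 item(s) taken whole; one partial (take 17/19 of A).

1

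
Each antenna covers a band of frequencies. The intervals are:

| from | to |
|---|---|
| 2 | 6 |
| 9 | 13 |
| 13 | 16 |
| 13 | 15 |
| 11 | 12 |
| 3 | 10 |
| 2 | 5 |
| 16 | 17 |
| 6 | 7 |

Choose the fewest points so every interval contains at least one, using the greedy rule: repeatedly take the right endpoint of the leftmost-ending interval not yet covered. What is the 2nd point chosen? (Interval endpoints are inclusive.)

7

Process intervals by earliest right end; each time one isn't hit yet, stab at its right endpoint.
By right end: [2,5]  [2,6]  [6,7]  [3,10]  [11,12]  [9,13]  [13,15]  [13,16]  [16,17]
[2,5] uncovered → point at 5; [6,7] uncovered → point at 7; [11,12] uncovered → point at 12; [13,15] uncovered → point at 15; [16,17] uncovered → point at 17.
Points: 5, 7, 12, 15, 17 (5 total).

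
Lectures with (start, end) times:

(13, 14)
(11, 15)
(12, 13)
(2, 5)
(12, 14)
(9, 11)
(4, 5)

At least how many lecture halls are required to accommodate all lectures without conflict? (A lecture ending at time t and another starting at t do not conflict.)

3

Count concurrent intervals with a sweep; the peak is the room count.
Events (time:±→running): 2:+→1 4:+→2 5:-→1 5:-→0 9:+→1 11:-→0 11:+→1 12:+→2 12:+→3 … peak 3.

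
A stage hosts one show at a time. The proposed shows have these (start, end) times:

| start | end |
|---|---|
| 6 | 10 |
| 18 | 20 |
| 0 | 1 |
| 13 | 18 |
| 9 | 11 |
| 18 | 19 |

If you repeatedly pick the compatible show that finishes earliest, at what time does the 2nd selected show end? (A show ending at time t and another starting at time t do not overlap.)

Order by finish time; keep every interval that doesn't clash with the previous kept one.
By end time: (0,1), (6,10), (9,11), (13,18), (18,19), (18,20).
Pick (0,1); next start ≥ 1 → (6,10); next start ≥ 10 → (13,18); next start ≥ 18 → (18,19).
Selected: (0,1) (6,10) (13,18) (18,19)

10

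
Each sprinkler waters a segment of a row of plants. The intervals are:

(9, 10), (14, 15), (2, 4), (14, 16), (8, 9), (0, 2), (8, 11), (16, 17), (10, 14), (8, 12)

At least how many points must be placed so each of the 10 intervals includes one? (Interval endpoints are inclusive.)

Sort by right endpoint; whenever an interval is uncovered, place a point at its right end.
By right end: [0,2]  [2,4]  [8,9]  [9,10]  [8,11]  [8,12]  [10,14]  [14,15]  [14,16]  [16,17]
[0,2] uncovered → point at 2; [8,9] uncovered → point at 9; [10,14] uncovered → point at 14; [16,17] uncovered → point at 17.
Points: 2, 9, 14, 17 (4 total).

4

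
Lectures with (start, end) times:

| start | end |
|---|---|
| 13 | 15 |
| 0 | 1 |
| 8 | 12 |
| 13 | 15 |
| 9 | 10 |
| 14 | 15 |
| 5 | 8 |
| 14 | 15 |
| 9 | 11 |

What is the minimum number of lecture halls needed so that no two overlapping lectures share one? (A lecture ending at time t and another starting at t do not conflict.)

Count concurrent intervals with a sweep; the peak is the room count.
starts: [0, 5, 8, 9, 9, 13, 13, 14, 14]
ends:   [1, 8, 10, 11, 12, 15, 15, 15, 15]
s0→1 e1→0 s5→1 e8→0 s8→1 s9→2 s9→3 e10→2 e11→1 e12→0 s13→1 s13→2 s14→3 s14→4  — peak 4.

4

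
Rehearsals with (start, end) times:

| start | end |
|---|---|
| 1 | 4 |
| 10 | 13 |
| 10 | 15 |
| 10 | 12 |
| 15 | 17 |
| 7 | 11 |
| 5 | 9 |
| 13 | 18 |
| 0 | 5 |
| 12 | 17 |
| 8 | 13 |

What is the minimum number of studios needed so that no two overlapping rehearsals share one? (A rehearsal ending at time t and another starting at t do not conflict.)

starts: [0, 1, 5, 7, 8, 10, 10, 10, 12, 13, 15]
ends:   [4, 5, 9, 11, 12, 13, 13, 15, 17, 17, 18]
s0→1 s1→2 e4→1 e5→0 s5→1 s7→2 s8→3 e9→2 s10→3 s10→4 s10→5  — peak 5.

5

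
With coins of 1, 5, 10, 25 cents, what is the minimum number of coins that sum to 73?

73 − 2×25→23 − 2×10→3 − 3×1→0
Total coins = 2 + 2 + 3 = 7

7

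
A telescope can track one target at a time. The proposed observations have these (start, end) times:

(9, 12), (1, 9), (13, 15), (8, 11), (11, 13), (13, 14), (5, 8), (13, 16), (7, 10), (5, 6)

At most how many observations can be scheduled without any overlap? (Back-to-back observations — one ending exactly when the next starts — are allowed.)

Greedy by earliest finish: after sorting by end time, pick each interval compatible with the last pick.
Sorted by end: (5,6)  (5,8)  (1,9)  (7,10)  (8,11)  (9,12)  (11,13)  (13,14)  (13,15)  (13,16)
take (5,6); skip (1,9); take (7,10); take (11,13); take (13,14); skip (13,15).
Selected 4 observations.

4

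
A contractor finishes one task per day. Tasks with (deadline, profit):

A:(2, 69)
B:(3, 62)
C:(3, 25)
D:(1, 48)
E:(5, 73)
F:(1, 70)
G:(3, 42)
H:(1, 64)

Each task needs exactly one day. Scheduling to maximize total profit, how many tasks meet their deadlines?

Take jobs in profit order; each goes to the latest open slot no later than its deadline.
Profit order: E=73 F=70 A=69 H=64 B=62 D=48 G=42 C=25
Assign: E→slot 5, F→slot 1, A→slot 2, H skipped, B→slot 3, D skipped, G skipped, C skipped.
Slots: [1:F] [2:A] [3:B] [5:E]
4 of 8 scheduled.

4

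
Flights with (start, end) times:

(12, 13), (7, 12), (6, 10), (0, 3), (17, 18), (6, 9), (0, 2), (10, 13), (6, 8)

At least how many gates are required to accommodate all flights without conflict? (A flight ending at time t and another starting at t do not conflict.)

Events (time:±→running): 0:+→1 0:+→2 2:-→1 3:-→0 6:+→1 6:+→2 6:+→3 7:+→4 … peak 4.

4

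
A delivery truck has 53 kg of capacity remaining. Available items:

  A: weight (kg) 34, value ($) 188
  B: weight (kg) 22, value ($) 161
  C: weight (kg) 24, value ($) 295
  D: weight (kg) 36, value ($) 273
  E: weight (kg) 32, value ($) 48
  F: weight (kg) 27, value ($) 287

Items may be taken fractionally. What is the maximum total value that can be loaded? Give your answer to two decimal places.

Ratios (sorted): C 12.29, F 10.63, D 7.58, B 7.32, A 5.53, E 1.50
take C (24 @ 295); take F (27 @ 287); take 2/36 of D → 15.17. Capacity used 53/53.
Total value = 597.17

597.17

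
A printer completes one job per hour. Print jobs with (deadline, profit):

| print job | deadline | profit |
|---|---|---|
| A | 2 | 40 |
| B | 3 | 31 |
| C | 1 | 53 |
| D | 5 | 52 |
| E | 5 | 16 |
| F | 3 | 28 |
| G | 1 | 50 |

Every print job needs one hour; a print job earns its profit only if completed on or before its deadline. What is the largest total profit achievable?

192

Take jobs in profit order; each goes to the latest open slot no later than its deadline.
Profit order: C=53 D=52 G=50 A=40 B=31 F=28 E=16
Assign: C→slot 1, D→slot 5, G skipped, A→slot 2, B→slot 3, F skipped, E→slot 4.
Slots: [1:C] [2:A] [3:B] [4:E] [5:D]
Profit = 53 + 40 + 31 + 16 + 52 = 192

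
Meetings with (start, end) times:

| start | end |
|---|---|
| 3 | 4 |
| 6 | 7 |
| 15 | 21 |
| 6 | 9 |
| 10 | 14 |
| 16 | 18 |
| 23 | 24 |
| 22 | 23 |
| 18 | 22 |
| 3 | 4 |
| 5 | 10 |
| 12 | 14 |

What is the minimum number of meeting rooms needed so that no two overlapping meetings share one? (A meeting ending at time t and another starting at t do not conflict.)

The answer is the maximum number of intervals overlapping at any instant.
Events (time:±→running): 3:+→1 3:+→2 4:-→1 4:-→0 5:+→1 6:+→2 6:+→3 … peak 3.

3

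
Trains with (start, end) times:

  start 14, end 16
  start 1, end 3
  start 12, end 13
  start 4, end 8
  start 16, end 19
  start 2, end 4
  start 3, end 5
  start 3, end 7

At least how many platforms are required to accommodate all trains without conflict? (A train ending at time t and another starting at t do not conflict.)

Count concurrent intervals with a sweep; the peak is the room count.
Events (time:±→running): 1:+→1 2:+→2 3:-→1 3:+→2 3:+→3 … peak 3.

3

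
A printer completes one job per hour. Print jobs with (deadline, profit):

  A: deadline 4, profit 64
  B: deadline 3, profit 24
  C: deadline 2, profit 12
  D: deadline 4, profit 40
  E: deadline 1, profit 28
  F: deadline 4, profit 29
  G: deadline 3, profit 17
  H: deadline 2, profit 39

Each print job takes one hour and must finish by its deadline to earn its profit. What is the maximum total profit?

Sort by profit descending; place each in the latest free slot ≤ its deadline.
Profit order: A=64 D=40 H=39 F=29 E=28 B=24 G=17 C=12
Assign: A→slot 4, D→slot 3, H→slot 2, F→slot 1, E skipped, B skipped, G skipped, C skipped.
Slots: [1:F] [2:H] [3:D] [4:A]
Profit = 29 + 39 + 40 + 64 = 172

172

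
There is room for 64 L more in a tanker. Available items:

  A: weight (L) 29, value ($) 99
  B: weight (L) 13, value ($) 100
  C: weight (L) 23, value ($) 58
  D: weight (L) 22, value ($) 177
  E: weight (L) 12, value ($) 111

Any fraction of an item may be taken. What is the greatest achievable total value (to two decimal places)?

Ratios (sorted): E 9.25, D 8.05, B 7.69, A 3.41, C 2.52
take E (12 @ 111); take D (22 @ 177); take B (13 @ 100); take 17/29 of A → 58.03. Capacity used 64/64.
Total value = 446.03

446.03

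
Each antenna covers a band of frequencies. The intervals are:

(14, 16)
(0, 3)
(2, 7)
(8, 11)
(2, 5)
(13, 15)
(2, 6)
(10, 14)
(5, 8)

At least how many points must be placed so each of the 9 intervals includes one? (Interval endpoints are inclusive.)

3

Process intervals by earliest right end; each time one isn't hit yet, stab at its right endpoint.
Sorted: [0,3] [2,5] [2,6] [2,7] [5,8] [8,11] [10,14] [13,15] [14,16]
{[0,3],[2,5],[2,6],[2,7]} hit by 3; {[5,8],[8,11]} hit by 8; {[10,14],[13,15],[14,16]} hit by 14.
Points: 3, 8, 14 (3 total).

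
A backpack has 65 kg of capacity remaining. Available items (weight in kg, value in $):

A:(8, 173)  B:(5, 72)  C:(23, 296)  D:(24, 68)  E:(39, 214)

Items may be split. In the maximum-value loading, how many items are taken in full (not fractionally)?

3

Sort by value per unit weight and fill in that order.
Ratios (sorted): A 21.62, B 14.40, C 12.87, E 5.49, D 2.83
take A (8 @ 173); take B (5 @ 72); take C (23 @ 296); take 29/39 of E → 159.13. Capacity used 65/65.
3 item(s) taken whole; one partial (take 29/39 of E).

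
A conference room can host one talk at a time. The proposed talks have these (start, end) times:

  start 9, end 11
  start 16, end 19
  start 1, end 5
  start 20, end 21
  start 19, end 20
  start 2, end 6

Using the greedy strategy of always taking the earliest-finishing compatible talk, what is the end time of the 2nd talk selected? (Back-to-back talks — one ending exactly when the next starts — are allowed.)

Sort by end time and greedily take each interval whose start is ≥ the last chosen end.
Sorted by end: (1,5)  (2,6)  (9,11)  (16,19)  (19,20)  (20,21)
take (1,5); take (9,11); take (16,19); take (19,20); take (20,21).
Selected: (1,5) (9,11) (16,19) (19,20) (20,21)

11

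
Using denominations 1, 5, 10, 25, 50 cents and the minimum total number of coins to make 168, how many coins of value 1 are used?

3

168 − 3×50→18 − 1×10→8 − 1×5→3 − 3×1→0
Count of 1: 3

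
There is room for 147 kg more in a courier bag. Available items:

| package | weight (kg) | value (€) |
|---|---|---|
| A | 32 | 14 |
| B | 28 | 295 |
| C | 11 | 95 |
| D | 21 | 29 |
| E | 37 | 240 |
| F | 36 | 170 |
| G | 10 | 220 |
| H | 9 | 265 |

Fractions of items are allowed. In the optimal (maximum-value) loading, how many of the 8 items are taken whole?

Greedy by value/weight ratio, highest first.
Order: H (265/9=29.44) > G (220/10=22.00) > B (295/28=10.54) > C (95/11=8.64) > E (240/37=6.49) > F (170/36=4.72) > D (29/21=1.38) > A (14/32=0.44)
Fill: take H (9 @ 265) → take G (10 @ 220) → take B (28 @ 295) → take C (11 @ 95) → take E (37 @ 240) → take F (36 @ 170) → take 16/21 of D → 22.10; 147/147 used.
6 item(s) taken whole; one partial (take 16/21 of D).

6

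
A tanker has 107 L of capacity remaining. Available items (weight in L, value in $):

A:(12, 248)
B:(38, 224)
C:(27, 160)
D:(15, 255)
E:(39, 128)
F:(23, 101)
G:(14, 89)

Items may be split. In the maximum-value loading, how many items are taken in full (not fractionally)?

5

Sort by value per unit weight and fill in that order.
Ratios (sorted): A 20.67, D 17.00, G 6.36, C 5.93, B 5.89, F 4.39, E 3.28
take A (12 @ 248); take D (15 @ 255); take G (14 @ 89); take C (27 @ 160); take B (38 @ 224); take 1/23 of F → 4.39. Capacity used 107/107.
5 item(s) taken whole; one partial (take 1/23 of F).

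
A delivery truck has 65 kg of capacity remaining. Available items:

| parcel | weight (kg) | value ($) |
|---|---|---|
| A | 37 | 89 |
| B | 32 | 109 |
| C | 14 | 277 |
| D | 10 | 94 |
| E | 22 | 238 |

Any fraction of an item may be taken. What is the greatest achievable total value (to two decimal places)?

Sort by value per unit weight and fill in that order.
Order: C (277/14=19.79) > E (238/22=10.82) > D (94/10=9.40) > B (109/32=3.41) > A (89/37=2.41)
Fill: take C (14 @ 277) → take E (22 @ 238) → take D (10 @ 94) → take 19/32 of B → 64.72; 65/65 used.
Total value = 673.72

673.72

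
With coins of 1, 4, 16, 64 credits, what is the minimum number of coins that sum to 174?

174 = 2×64 + 2×16 + 3×4 + 2×1
Total coins = 2 + 2 + 3 + 2 = 9

9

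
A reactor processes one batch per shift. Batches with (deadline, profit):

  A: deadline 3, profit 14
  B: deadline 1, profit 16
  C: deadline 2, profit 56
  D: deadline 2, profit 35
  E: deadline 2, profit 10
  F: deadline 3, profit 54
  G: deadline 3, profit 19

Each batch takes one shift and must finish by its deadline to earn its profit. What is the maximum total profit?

Profit order: C=56 F=54 D=35 G=19 B=16 A=14 E=10
Assign: C→slot 2, F→slot 3, D→slot 1, G skipped, B skipped, A skipped, E skipped.
Slots: [1:D] [2:C] [3:F]
Profit = 35 + 56 + 54 = 145

145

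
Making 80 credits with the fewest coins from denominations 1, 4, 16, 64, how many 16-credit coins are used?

1

Use the largest denomination that fits, subtract, and repeat.
80 = 1×64 + 1×16
Count of 16: 1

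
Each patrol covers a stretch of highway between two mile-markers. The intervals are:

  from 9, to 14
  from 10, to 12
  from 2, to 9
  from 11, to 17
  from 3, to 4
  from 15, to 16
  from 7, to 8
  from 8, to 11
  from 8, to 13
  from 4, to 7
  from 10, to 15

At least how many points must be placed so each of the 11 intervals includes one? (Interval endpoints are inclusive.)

Sorted: [3,4] [4,7] [7,8] [2,9] [8,11] [10,12] [8,13] [9,14] [10,15] [15,16] [11,17]
{[3,4],[4,7]} hit by 4; {[7,8],[2,9],[8,11]} hit by 8; {[10,12],[8,13],[9,14],[10,15]} hit by 12; {[15,16],[11,17]} hit by 16.
Points: 4, 8, 12, 16 (4 total).

4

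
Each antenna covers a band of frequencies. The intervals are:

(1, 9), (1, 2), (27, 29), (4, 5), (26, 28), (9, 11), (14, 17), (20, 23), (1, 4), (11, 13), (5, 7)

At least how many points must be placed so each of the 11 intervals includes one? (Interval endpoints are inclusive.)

6

Process intervals by earliest right end; each time one isn't hit yet, stab at its right endpoint.
By right end: [1,2]  [1,4]  [4,5]  [5,7]  [1,9]  [9,11]  [11,13]  [14,17]  [20,23]  [26,28]  [27,29]
[1,2] uncovered → point at 2; [4,5] uncovered → point at 5; [9,11] uncovered → point at 11; [14,17] uncovered → point at 17; [20,23] uncovered → point at 23; [26,28] uncovered → point at 28.
Points: 2, 5, 11, 17, 23, 28 (6 total).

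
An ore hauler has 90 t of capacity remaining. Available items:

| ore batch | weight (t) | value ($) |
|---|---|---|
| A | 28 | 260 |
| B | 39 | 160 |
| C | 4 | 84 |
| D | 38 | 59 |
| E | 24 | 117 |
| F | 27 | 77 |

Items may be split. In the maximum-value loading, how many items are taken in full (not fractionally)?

Sort by value per unit weight and fill in that order.
Ratios (sorted): C 21.00, A 9.29, E 4.88, B 4.10, F 2.85, D 1.55
take C (4 @ 84); take A (28 @ 260); take E (24 @ 117); take 34/39 of B → 139.49. Capacity used 90/90.
3 item(s) taken whole; one partial (take 34/39 of B).

3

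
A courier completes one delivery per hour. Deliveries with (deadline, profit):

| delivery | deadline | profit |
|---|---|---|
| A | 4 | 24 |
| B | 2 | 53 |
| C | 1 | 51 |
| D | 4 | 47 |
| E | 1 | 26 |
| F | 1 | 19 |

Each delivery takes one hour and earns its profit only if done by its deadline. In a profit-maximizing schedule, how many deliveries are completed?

Take jobs in profit order; each goes to the latest open slot no later than its deadline.
Profit order: B=53 C=51 D=47 E=26 A=24 F=19
Assign: B→slot 2, C→slot 1, D→slot 4, E skipped, A→slot 3, F skipped.
Slots: [1:C] [2:B] [3:A] [4:D]
4 of 6 scheduled.

4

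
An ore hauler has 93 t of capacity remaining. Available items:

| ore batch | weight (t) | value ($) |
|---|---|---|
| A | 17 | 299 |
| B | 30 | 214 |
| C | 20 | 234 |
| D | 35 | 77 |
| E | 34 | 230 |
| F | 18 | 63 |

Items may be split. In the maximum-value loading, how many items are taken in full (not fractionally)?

3

Ratios (sorted): A 17.59, C 11.70, B 7.13, E 6.76, F 3.50, D 2.20
take A (17 @ 299); take C (20 @ 234); take B (30 @ 214); take 26/34 of E → 175.88. Capacity used 93/93.
3 item(s) taken whole; one partial (take 26/34 of E).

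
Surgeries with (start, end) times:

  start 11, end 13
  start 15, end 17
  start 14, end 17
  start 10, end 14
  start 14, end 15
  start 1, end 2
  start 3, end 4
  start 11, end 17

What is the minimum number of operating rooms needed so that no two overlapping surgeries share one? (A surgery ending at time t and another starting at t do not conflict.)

Events (time:±→running): 1:+→1 2:-→0 3:+→1 4:-→0 10:+→1 11:+→2 11:+→3 … peak 3.

3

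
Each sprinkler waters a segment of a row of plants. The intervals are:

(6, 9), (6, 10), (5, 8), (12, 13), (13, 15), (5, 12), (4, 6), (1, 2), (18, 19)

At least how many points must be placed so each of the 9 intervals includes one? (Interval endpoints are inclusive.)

4

By right end: [1,2]  [4,6]  [5,8]  [6,9]  [6,10]  [5,12]  [12,13]  [13,15]  [18,19]
[1,2] uncovered → point at 2; [4,6] uncovered → point at 6; [12,13] uncovered → point at 13; [18,19] uncovered → point at 19.
Points: 2, 6, 13, 19 (4 total).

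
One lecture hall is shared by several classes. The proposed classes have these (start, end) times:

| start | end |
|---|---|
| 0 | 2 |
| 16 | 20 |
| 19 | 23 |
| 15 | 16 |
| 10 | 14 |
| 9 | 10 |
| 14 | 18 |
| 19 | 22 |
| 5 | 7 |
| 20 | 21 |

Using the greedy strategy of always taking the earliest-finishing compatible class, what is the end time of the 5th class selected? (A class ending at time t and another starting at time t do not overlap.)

16

Sort by end time and greedily take each interval whose start is ≥ the last chosen end.
Sorted by end: (0,2)  (5,7)  (9,10)  (10,14)  (15,16)  (14,18)  (16,20)  (20,21)  (19,22)  (19,23)
take (0,2); take (5,7); take (9,10); take (10,14); take (15,16); take (16,20); take (20,21); skip (19,22).
Selected: (0,2) (5,7) (9,10) (10,14) (15,16) (16,20) (20,21)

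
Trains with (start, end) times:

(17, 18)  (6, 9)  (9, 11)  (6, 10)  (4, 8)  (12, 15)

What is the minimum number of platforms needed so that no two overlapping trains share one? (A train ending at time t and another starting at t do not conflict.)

starts: [4, 6, 6, 9, 12, 17]
ends:   [8, 9, 10, 11, 15, 18]
s4→1 s6→2 s6→3  — peak 3.

3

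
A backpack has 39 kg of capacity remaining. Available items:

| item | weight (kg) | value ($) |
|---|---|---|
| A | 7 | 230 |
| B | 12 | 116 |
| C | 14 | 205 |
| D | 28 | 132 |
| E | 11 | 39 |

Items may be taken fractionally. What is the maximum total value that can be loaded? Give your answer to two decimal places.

Greedy by value/weight ratio, highest first.
Order: A (230/7=32.86) > C (205/14=14.64) > B (116/12=9.67) > D (132/28=4.71) > E (39/11=3.55)
Fill: take A (7 @ 230) → take C (14 @ 205) → take B (12 @ 116) → take 6/28 of D → 28.29; 39/39 used.
Total value = 579.29

579.29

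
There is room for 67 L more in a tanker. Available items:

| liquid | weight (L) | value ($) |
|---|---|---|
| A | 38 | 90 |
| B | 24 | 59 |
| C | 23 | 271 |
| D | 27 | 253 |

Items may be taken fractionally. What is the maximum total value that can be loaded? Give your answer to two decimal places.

Ratios (sorted): C 11.78, D 9.37, B 2.46, A 2.37
take C (23 @ 271); take D (27 @ 253); take 17/24 of B → 41.79. Capacity used 67/67.
Total value = 565.79

565.79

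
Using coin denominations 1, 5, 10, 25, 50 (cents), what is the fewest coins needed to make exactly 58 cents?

5

Greedy: take as many of the largest coin as possible, then repeat with the remainder.
58 − 1×50→8 − 1×5→3 − 3×1→0
Total coins = 1 + 1 + 3 = 5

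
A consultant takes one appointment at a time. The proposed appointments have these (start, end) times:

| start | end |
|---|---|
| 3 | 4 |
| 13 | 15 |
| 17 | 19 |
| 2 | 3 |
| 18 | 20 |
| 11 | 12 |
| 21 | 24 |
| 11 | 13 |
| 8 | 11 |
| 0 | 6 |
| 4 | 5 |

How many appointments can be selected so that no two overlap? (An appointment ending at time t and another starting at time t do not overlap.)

8

Sort by end time and greedily take each interval whose start is ≥ the last chosen end.
By end time: (2,3), (3,4), (4,5), (0,6), (8,11), (11,12), (11,13), (13,15), (17,19), (18,20), (21,24).
Pick (2,3); next start ≥ 3 → (3,4); next start ≥ 4 → (4,5); next start ≥ 5 → (8,11); next start ≥ 11 → (11,12); next start ≥ 12 → (13,15); next start ≥ 15 → (17,19); next start ≥ 19 → (21,24).
Selected 8 appointments.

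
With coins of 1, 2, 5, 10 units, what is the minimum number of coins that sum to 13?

13 − 1×10→3 − 1×2→1 − 1×1→0
Total coins = 1 + 1 + 1 = 3

3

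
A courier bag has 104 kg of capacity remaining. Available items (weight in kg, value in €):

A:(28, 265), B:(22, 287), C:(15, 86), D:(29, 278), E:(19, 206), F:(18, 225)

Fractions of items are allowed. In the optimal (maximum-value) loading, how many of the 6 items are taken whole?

Order: B (287/22=13.05) > F (225/18=12.50) > E (206/19=10.84) > D (278/29=9.59) > A (265/28=9.46) > C (86/15=5.73)
Fill: take B (22 @ 287) → take F (18 @ 225) → take E (19 @ 206) → take D (29 @ 278) → take 16/28 of A → 151.43; 104/104 used.
4 item(s) taken whole; one partial (take 16/28 of A).

4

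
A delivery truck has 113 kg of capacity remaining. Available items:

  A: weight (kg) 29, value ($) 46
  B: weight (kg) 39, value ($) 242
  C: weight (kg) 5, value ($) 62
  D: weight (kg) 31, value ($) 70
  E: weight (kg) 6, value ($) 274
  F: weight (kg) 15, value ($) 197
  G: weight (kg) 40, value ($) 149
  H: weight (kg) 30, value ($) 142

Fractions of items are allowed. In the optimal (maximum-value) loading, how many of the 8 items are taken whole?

Greedy by value/weight ratio, highest first.
Ratios (sorted): E 45.67, F 13.13, C 12.40, B 6.21, H 4.73, G 3.73, D 2.26, A 1.59
take E (6 @ 274); take F (15 @ 197); take C (5 @ 62); take B (39 @ 242); take H (30 @ 142); take 18/40 of G → 67.05. Capacity used 113/113.
5 item(s) taken whole; one partial (take 18/40 of G).

5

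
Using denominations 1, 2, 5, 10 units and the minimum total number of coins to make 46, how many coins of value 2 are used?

0

Greedy: take as many of the largest coin as possible, then repeat with the remainder.
46 − 4×10→6 − 1×5→1 − 1×1→0
Count of 2: 0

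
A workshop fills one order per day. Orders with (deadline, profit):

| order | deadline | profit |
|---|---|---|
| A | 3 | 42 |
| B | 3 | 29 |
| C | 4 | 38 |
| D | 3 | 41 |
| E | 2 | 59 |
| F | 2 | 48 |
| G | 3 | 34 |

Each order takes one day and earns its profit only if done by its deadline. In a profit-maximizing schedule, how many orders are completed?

Profit order: E=59 F=48 A=42 D=41 C=38 G=34 B=29
Assign: E→slot 2, F→slot 1, A→slot 3, D skipped, C→slot 4, G skipped, B skipped.
Slots: [1:F] [2:E] [3:A] [4:C]
4 of 7 scheduled.

4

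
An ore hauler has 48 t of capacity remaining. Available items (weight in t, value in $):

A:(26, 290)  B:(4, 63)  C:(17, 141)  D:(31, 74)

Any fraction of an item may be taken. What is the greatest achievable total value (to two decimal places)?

Sort by value per unit weight and fill in that order.
Order: B (63/4=15.75) > A (290/26=11.15) > C (141/17=8.29) > D (74/31=2.39)
Fill: take B (4 @ 63) → take A (26 @ 290) → take C (17 @ 141) → take 1/31 of D → 2.39; 48/48 used.
Total value = 496.39

496.39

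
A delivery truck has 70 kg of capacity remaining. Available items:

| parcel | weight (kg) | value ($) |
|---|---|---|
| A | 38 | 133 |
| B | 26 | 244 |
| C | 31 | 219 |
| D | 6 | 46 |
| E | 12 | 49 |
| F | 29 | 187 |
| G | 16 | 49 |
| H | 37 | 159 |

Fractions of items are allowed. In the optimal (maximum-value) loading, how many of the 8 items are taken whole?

3

Greedy by value/weight ratio, highest first.
Ratios (sorted): B 9.38, D 7.67, C 7.06, F 6.45, H 4.30, E 4.08, A 3.50, G 3.06
take B (26 @ 244); take D (6 @ 46); take C (31 @ 219); take 7/29 of F → 45.14. Capacity used 70/70.
3 item(s) taken whole; one partial (take 7/29 of F).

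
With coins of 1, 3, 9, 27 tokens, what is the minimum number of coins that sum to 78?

Greedy: take as many of the largest coin as possible, then repeat with the remainder.
78 − 2×27→24 − 2×9→6 − 2×3→0
Total coins = 2 + 2 + 2 = 6

6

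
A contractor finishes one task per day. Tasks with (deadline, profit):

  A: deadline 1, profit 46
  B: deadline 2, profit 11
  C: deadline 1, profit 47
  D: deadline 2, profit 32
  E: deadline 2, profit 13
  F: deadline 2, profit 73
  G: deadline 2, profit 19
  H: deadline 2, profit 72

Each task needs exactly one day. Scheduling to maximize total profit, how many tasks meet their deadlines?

2

Profit order: F=73 H=72 C=47 A=46 D=32 G=19 E=13 B=11
Assign: F→slot 2, H→slot 1, C skipped, A skipped, D skipped, G skipped, E skipped, B skipped.
Slots: [1:H] [2:F]
2 of 8 scheduled.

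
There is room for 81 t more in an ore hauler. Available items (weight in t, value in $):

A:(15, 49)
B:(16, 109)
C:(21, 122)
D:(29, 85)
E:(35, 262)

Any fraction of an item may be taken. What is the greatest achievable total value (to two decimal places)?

522.40

Greedy by value/weight ratio, highest first.
Ratios (sorted): E 7.49, B 6.81, C 5.81, A 3.27, D 2.93
take E (35 @ 262); take B (16 @ 109); take C (21 @ 122); take 9/15 of A → 29.40. Capacity used 81/81.
Total value = 522.40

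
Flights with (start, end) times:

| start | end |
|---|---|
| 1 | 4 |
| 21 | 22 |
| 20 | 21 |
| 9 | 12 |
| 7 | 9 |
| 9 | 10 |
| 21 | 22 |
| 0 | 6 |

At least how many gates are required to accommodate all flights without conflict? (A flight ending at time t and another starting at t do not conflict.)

2

The answer is the maximum number of intervals overlapping at any instant.
Events (time:±→running): 0:+→1 1:+→2 … peak 2.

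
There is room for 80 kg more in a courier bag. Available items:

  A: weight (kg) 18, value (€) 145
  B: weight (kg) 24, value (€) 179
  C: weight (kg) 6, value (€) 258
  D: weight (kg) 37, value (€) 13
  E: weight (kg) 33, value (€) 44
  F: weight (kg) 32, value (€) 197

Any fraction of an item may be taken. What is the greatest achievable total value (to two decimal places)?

Greedy by value/weight ratio, highest first.
Order: C (258/6=43.00) > A (145/18=8.06) > B (179/24=7.46) > F (197/32=6.16) > E (44/33=1.33) > D (13/37=0.35)
Fill: take C (6 @ 258) → take A (18 @ 145) → take B (24 @ 179) → take F (32 @ 197); 80/80 used.
Total value = 779.00

779.00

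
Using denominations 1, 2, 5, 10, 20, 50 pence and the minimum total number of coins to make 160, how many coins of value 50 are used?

Greedy: take as many of the largest coin as possible, then repeat with the remainder.
160 = 3×50 + 1×10
Count of 50: 3

3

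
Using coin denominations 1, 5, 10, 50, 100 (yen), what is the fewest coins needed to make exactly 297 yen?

10

297 − 2×100→97 − 1×50→47 − 4×10→7 − 1×5→2 − 2×1→0
Total coins = 2 + 1 + 4 + 1 + 2 = 10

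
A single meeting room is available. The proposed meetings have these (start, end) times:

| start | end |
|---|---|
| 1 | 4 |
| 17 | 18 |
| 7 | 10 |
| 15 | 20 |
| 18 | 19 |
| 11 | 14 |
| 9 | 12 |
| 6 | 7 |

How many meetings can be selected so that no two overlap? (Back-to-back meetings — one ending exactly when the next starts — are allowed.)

6

Sorted by end: (1,4)  (6,7)  (7,10)  (9,12)  (11,14)  (17,18)  (18,19)  (15,20)
take (1,4); take (6,7); take (7,10); skip (9,12); take (11,14); take (17,18); take (18,19).
Selected 6 meetings.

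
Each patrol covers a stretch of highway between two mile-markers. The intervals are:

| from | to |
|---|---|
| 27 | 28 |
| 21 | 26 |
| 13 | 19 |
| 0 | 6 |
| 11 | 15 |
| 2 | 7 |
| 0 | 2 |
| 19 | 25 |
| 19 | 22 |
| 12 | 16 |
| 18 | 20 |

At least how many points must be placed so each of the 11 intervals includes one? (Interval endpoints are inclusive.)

5

Sort by right endpoint; whenever an interval is uncovered, place a point at its right end.
Sorted: [0,2] [0,6] [2,7] [11,15] [12,16] [13,19] [18,20] [19,22] [19,25] [21,26] [27,28]
{[0,2],[0,6],[2,7]} hit by 2; {[11,15],[12,16],[13,19]} hit by 15; {[18,20],[19,22],[19,25]} hit by 20; {[21,26]} hit by 26; {[27,28]} hit by 28.
Points: 2, 15, 20, 26, 28 (5 total).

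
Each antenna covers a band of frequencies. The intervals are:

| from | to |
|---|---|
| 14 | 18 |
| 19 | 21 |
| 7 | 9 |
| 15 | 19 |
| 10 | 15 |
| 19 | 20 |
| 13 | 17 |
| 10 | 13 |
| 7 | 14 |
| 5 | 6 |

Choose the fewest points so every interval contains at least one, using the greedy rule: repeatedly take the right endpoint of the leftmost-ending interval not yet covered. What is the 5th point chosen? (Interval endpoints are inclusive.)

Sorted: [5,6] [7,9] [10,13] [7,14] [10,15] [13,17] [14,18] [15,19] [19,20] [19,21]
{[5,6]} hit by 6; {[7,9]} hit by 9; {[10,13],[7,14],[10,15],[13,17]} hit by 13; {[14,18],[15,19]} hit by 18; {[19,20],[19,21]} hit by 20.
Points: 6, 9, 13, 18, 20 (5 total).

20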